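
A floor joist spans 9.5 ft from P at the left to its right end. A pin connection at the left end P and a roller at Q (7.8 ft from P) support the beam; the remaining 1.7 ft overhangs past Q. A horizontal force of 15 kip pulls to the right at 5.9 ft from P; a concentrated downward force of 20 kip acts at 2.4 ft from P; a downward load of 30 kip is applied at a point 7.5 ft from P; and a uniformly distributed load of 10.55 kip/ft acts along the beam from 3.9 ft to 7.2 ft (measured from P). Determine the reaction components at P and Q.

P_x = -15.00 kip, P_y = 25.04 kip, Q_y = 59.77 kip

Resultant of the distributed load: 10.55 × 3.3 = 34.815 kip at 5.55 ft from P.
Moments about P: Q_y·7.8 − 20·2.4 − 30·7.5 − (10.55·3.3)·5.55 = 0 → Q_y = 466.22325/7.8 = 59.7722 ≈ 59.77 kip.
ΣF_y = 0: P_y + 59.7722 − 20 − 30 − 10.55·3.3 = 0 → P_y = 25.04 kip.
ΣF_x = 0: P_x + 15 = 0 → P_x = -15.00 kip.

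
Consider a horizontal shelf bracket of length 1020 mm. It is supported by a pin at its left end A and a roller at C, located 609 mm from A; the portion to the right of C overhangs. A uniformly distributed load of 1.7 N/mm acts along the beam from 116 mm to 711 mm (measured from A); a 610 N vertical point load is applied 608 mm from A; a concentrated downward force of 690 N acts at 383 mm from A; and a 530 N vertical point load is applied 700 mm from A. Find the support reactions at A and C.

A_x = 0, A_y = 502.6 N, C_y = 2339 N

Resultant of the distributed load: 1.7 × 595 = 1011.5 N at 413.5 mm from A.
ΣM about A: C_y·609 − (1.7·595)·413.5 − 610·608 − 690·383 − 530·700 = 0 → C_y = 1424405.25/609 = 2338.92 ≈ 2339 N.
ΣF_y = 0: A_y + 2338.92 − 1.7·595 − 610 − 690 − 530 = 0 → A_y = 502.6 N.
ΣF_x = 0: no horizontal applied forces, so A_x = 0.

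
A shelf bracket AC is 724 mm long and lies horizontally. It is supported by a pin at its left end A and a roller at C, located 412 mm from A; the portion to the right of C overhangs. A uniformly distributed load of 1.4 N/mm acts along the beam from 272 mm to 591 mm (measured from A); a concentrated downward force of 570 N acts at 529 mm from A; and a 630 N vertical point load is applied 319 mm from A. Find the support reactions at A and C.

Resultant of the distributed load: 1.4 × 319 = 446.6 N at 431.5 mm from A.
Taking moments about A: C_y·412 − (1.4·319)·431.5 − 570·529 − 630·319 = 0 → C_y = 695207.9/412 = 1687.4 ≈ 1687 N.
ΣF_y = 0: A_y + 1687.4 − 1.4·319 − 570 − 630 = 0 → A_y = -40.80 N.
ΣF_x = 0: no horizontal applied forces, so A_x = 0.

A_x = 0, A_y = -40.80 N, C_y = 1687 N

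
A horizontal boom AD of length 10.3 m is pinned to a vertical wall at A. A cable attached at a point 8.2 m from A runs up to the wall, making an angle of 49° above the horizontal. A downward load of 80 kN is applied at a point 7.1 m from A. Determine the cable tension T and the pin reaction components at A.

ΣM about A: T·sin49°·8.2 − 80·7.1 = 0 → T = 568/(8.2·0.75471) = 91.7813 ≈ 91.78 kN.
ΣF_x = 0: A_x − T·cos49° = 0 → A_x = 91.7813 × 0.656059 = 60.21 kN.
ΣF_y = 0: A_y + T·sin49° − 80 = 0 → A_y = 80 − 91.7813 × 0.75471 = 10.73 kN.

T = 91.78 kN, A_x = 60.21 kN, A_y = 10.73 kN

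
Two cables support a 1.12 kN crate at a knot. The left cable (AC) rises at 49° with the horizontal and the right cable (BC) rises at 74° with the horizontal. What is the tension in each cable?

T_AC = 0.3681 kN, T_BC = 0.8761 kN

ΣF_x = 0: −T_AC·cos49° + T_BC·cos74° = 0 → T_BC = 2.38015·T_AC.
ΣF_y = 0: T_AC·sin49° + T_BC·sin74° = 1.12.
Substitute: T_AC·(0.75471 + 2.38015·0.961262) = 1.12 → T_AC = 0.368099 ≈ 0.3681 kN.
Then T_BC = 2.38015 × 0.368099 = 0.8761 kN.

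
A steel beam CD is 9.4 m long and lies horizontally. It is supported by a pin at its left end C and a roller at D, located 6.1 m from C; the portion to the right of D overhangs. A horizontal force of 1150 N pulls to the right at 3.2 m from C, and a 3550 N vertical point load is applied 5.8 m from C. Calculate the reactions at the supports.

C_x = -1150 N, C_y = 174.6 N, D_y = 3375 N

Moments about C: D_y·6.1 − 3550·5.8 = 0 → D_y = 20590/6.1 = 3375.41 ≈ 3375 N.
ΣF_y = 0: C_y + 3375.41 − 3550 = 0 → C_y = 174.6 N.
ΣF_x = 0: C_x + 1150 = 0 → C_x = -1150 N.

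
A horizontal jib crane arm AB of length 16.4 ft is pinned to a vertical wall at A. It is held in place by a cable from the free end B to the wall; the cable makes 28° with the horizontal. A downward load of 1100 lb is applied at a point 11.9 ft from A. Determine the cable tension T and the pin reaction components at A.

ΣM about A: T·sin28°·16.4 − 1100·11.9 = 0 → T = 13090/(16.4·0.469472) = 1700.15 ≈ 1700 lb.
ΣF_x = 0: A_x − T·cos28° = 0 → A_x = 1700.15 × 0.882948 = 1501 lb.
ΣF_y = 0: A_y + T·sin28° − 1100 = 0 → A_y = 1100 − 1700.15 × 0.469472 = 301.8 lb.

T = 1700 lb, A_x = 1501 lb, A_y = 301.8 lb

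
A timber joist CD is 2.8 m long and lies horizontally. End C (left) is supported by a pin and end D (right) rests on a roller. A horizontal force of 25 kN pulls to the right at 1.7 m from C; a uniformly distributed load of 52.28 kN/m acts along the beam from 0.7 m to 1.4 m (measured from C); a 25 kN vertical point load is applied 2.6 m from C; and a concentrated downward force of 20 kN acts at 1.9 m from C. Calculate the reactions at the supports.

Resultant of the distributed load: 52.28 × 0.7 = 36.596 kN at 1.05 m from C.
Taking moments about C: D_y·2.8 − (52.28·0.7)·1.05 − 25·2.6 − 20·1.9 = 0 → D_y = 141.4258/2.8 = 50.5092 ≈ 50.51 kN.
ΣF_y = 0: C_y + 50.5092 − 52.28·0.7 − 25 − 20 = 0 → C_y = 31.09 kN.
ΣF_x = 0: C_x + 25 = 0 → C_x = -25.00 kN.

C_x = -25.00 kN, C_y = 31.09 kN, D_y = 50.51 kN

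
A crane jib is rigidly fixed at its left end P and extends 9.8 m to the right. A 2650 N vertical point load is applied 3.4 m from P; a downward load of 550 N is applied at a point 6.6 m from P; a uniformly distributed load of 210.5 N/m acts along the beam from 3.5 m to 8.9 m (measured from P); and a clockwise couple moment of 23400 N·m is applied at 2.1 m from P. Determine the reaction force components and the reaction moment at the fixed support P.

Resultant of the distributed load: 210.5 × 5.4 = 1136.7 N at 6.2 m from P.
ΣF_x = 0: P_x = 0.
ΣF_y = 0: P_y − 2650 − 550 − 210.5·5.4 = 0 → P_y = 4337 N.
ΣM about P: M_P − 2650·3.4 − 550·6.6 − (210.5·5.4)·6.2 − 23400 = 0 → M_P = 43090 N·m.

P_x = 0, P_y = 4337 N, M_P = 43090 N·m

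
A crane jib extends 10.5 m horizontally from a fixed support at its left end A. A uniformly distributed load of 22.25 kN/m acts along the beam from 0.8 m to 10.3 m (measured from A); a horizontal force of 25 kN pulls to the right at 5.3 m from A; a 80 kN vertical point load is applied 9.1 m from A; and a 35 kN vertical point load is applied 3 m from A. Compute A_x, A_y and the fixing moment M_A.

Resultant of the distributed load: 22.25 × 9.5 = 211.375 kN at 5.55 m from A.
ΣF_x = 0: A_x + 25 = 0 → A_x = -25.00 kN.
ΣF_y = 0: A_y − 22.25·9.5 − 80 − 35 = 0 → A_y = 326.4 kN.
ΣM about A: M_A − (22.25·9.5)·5.55 − 80·9.1 − 35·3 = 0 → M_A = 2006 kN·m.

A_x = -25.00 kN, A_y = 326.4 kN, M_A = 2006 kN·m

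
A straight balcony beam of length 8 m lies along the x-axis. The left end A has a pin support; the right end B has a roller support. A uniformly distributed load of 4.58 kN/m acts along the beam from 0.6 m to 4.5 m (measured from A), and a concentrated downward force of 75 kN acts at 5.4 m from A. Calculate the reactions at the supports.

Resultant of the distributed load: 4.58 × 3.9 = 17.862 kN at 2.55 m from A.
Moments about A: B_y·8 − (4.58·3.9)·2.55 − 75·5.4 = 0 → B_y = 450.5481/8 = 56.3185 ≈ 56.32 kN.
ΣF_y = 0: A_y + 56.3185 − 4.58·3.9 − 75 = 0 → A_y = 36.54 kN.
ΣF_x = 0: no horizontal applied forces, so A_x = 0.

A_x = 0, A_y = 36.54 kN, B_y = 56.32 kN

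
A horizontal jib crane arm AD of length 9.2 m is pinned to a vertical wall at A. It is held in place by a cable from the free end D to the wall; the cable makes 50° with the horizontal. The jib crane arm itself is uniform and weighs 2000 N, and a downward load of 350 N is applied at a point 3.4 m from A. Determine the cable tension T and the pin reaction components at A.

T = 1474 N, A_x = 947.6 N, A_y = 1221 N

ΣM about A: T·sin50°·9.2 − 2000·4.6 − 350·3.4 = 0 → T = 10390/(9.2·0.766044) = 1474.26 ≈ 1474 N.
ΣF_x = 0: A_x − T·cos50° = 0 → A_x = 1474.26 × 0.642788 = 947.6 N.
ΣF_y = 0: A_y + T·sin50° − 2000 − 350 = 0 → A_y = 2350 − 1474.26 × 0.766044 = 1221 N.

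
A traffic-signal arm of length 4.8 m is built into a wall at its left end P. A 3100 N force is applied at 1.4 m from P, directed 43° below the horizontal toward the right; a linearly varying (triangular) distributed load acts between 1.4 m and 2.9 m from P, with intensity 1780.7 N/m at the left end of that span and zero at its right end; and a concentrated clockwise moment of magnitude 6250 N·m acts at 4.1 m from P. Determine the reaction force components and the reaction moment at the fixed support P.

P_x = -2267 N, P_y = 3450 N, M_P = 11750 N·m

Resultant of the triangular load: ½ × 1780.7 × 1.5 = 1335.525 N, acting at 1.9 m from P (one-third of the span from the peak).
ΣF_x = 0: P_x + 3100·cos43° = 0 → P_x = -2267 N.
ΣF_y = 0: P_y − 3100·sin43° − ½·1780.7·1.5 = 0 → P_y = 3450 N.
ΣM about P: M_P − 3100·sin43°·1.4 − (½·1780.7·1.5)·1.9 − 6250 = 0 → M_P = 11750 N·m.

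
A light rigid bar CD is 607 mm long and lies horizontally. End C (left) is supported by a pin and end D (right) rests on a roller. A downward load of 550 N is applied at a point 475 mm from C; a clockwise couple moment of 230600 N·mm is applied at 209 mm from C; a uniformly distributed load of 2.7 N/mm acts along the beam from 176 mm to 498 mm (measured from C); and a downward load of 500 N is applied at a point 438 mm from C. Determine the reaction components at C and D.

Resultant of the distributed load: 2.7 × 322 = 869.4 N at 337 mm from C.
ΣM about C: D_y·607 − 550·475 − 230600 − (2.7·322)·337 − 500·438 = 0 → D_y = 1003837.8/607 = 1653.77 ≈ 1654 N.
ΣF_y = 0: C_y + 1653.77 − 550 − 2.7·322 − 500 = 0 → C_y = 265.6 N.
ΣF_x = 0: no horizontal applied forces, so C_x = 0.

C_x = 0, C_y = 265.6 N, D_y = 1654 N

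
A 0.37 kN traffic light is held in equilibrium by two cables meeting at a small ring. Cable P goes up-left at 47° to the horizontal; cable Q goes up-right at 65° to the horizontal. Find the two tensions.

ΣF_x = 0: −T_P·cos47° + T_Q·cos65° = 0 → T_Q = 1.61375·T_P.
ΣF_y = 0: T_P·sin47° + T_Q·sin65° = 0.37.
Substitute: T_P·(0.731354 + 1.61375·0.906308) = 0.37 → T_P = 0.168649 ≈ 0.1686 kN.
Then T_Q = 1.61375 × 0.168649 = 0.2722 kN.

T_P = 0.1686 kN, T_Q = 0.2722 kN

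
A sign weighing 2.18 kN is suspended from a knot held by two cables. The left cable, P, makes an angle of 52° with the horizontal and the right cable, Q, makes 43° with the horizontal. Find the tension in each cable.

ΣF_x = 0: −T_P·cos52° + T_Q·cos43° = 0 → T_Q = 0.841811·T_P.
ΣF_y = 0: T_P·sin52° + T_Q·sin43° = 2.18.
Substitute: T_P·(0.788011 + 0.841811·0.681998) = 2.18 → T_P = 1.60044 ≈ 1.600 kN.
Then T_Q = 0.841811 × 1.60044 = 1.347 kN.

T_P = 1.600 kN, T_Q = 1.347 kN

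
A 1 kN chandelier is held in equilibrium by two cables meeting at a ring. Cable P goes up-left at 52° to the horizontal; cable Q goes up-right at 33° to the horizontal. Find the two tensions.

ΣF_x = 0: −T_P·cos52° + T_Q·cos33° = 0 → T_Q = 0.734092·T_P.
ΣF_y = 0: T_P·sin52° + T_Q·sin33° = 1.
Substitute: T_P·(0.788011 + 0.734092·0.544639) = 1 → T_P = 0.841874 ≈ 0.8419 kN.
Then T_Q = 0.734092 × 0.841874 = 0.6180 kN.

T_P = 0.8419 kN, T_Q = 0.6180 kN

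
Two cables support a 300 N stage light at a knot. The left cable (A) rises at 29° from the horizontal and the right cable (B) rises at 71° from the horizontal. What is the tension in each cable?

T_A = 99.18 N, T_B = 266.4 N

ΣF_x = 0: −T_A·cos29° + T_B·cos71° = 0 → T_B = 2.68644·T_A.
ΣF_y = 0: T_A·sin29° + T_B·sin71° = 300.
Substitute: T_A·(0.48481 + 2.68644·0.945519) = 300 → T_A = 99.1772 ≈ 99.18 N.
Then T_B = 2.68644 × 99.1772 = 266.4 N.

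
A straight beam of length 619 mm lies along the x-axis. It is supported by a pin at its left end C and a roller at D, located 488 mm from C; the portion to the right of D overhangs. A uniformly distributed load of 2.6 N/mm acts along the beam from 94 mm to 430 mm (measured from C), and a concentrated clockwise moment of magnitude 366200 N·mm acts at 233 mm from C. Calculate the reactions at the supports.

Resultant of the distributed load: 2.6 × 336 = 873.6 N at 262 mm from C.
Moments about C: D_y·488 − (2.6·336)·262 − 366200 = 0 → D_y = 595083.2/488 = 1219.43 ≈ 1219 N.
ΣF_y = 0: C_y + 1219.43 − 2.6·336 = 0 → C_y = -345.8 N.
ΣF_x = 0: no horizontal applied forces, so C_x = 0.

C_x = 0, C_y = -345.8 N, D_y = 1219 N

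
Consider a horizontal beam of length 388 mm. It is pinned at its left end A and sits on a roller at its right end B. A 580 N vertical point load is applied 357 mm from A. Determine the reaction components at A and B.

A_x = 0, A_y = 46.34 N, B_y = 533.7 N

Moments about A: B_y·388 − 580·357 = 0 → B_y = 207060/388 = 533.66 ≈ 533.7 N.
ΣF_y = 0: A_y + 533.66 − 580 = 0 → A_y = 46.34 N.
ΣF_x = 0: no horizontal applied forces, so A_x = 0.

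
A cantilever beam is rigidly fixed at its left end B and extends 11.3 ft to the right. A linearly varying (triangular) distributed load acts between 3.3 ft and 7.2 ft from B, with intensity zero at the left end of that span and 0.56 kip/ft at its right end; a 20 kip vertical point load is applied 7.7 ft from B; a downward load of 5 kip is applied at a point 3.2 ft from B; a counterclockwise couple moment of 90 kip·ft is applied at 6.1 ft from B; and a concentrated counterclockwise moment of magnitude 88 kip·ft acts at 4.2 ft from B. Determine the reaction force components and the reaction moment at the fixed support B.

B_x = 0, B_y = 26.09 kip, M_B = -1.557 kip·ft

Resultant of the triangular load: ½ × 0.56 × 3.9 = 1.092 kip, acting at 5.9 ft from B (one-third of the span from the peak).
ΣF_x = 0: B_x = 0.
ΣF_y = 0: B_y − ½·0.56·3.9 − 20 − 5 = 0 → B_y = 26.09 kip.
ΣM about B: M_B − (½·0.56·3.9)·5.9 − 20·7.7 − 5·3.2 + 90 + 88 = 0 → M_B = -1.557 kip·ft.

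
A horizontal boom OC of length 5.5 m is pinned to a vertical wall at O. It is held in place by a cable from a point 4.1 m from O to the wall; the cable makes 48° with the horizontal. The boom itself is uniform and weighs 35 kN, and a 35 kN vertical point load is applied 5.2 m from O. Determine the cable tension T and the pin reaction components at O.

T = 91.32 kN, O_x = 61.11 kN, O_y = 2.134 kN

ΣM about O: T·sin48°·4.1 − 35·2.75 − 35·5.2 = 0 → T = 278.25/(4.1·0.743145) = 91.3225 ≈ 91.32 kN.
ΣF_x = 0: O_x − T·cos48° = 0 → O_x = 91.3225 × 0.669131 = 61.11 kN.
ΣF_y = 0: O_y + T·sin48° − 35 − 35 = 0 → O_y = 70 − 91.3225 × 0.743145 = 2.134 kN.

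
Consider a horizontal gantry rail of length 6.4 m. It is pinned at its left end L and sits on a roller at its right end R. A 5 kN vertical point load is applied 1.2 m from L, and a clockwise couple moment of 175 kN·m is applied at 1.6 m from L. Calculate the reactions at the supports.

Moments about L: R_y·6.4 − 5·1.2 − 175 = 0 → R_y = 181/6.4 = 28.2812 ≈ 28.28 kN.
ΣF_y = 0: L_y + 28.2812 − 5 = 0 → L_y = -23.28 kN.
ΣF_x = 0: no horizontal applied forces, so L_x = 0.

L_x = 0, L_y = -23.28 kN, R_y = 28.28 kN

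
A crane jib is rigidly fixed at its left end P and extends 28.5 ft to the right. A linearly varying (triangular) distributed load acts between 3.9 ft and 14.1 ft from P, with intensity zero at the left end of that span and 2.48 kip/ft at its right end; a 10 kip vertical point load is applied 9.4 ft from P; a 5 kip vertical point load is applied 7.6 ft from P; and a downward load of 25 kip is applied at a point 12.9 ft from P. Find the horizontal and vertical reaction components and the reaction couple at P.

Resultant of the triangular load: ½ × 2.48 × 10.2 = 12.648 kip, acting at 10.7 ft from P (one-third of the span from the peak).
ΣF_x = 0: P_x = 0.
ΣF_y = 0: P_y − ½·2.48·10.2 − 10 − 5 − 25 = 0 → P_y = 52.65 kip.
ΣM about P: M_P − (½·2.48·10.2)·10.7 − 10·9.4 − 5·7.6 − 25·12.9 = 0 → M_P = 589.8 kip·ft.

P_x = 0, P_y = 52.65 kip, M_P = 589.8 kip·ft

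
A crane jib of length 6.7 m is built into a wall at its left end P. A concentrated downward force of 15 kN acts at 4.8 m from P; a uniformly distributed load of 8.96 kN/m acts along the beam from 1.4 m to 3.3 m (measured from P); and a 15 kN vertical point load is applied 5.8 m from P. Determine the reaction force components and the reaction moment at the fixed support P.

P_x = 0, P_y = 47.02 kN, M_P = 199.0 kN·m

Resultant of the distributed load: 8.96 × 1.9 = 17.024 kN at 2.35 m from P.
ΣF_x = 0: P_x = 0.
ΣF_y = 0: P_y − 15 − 8.96·1.9 − 15 = 0 → P_y = 47.02 kN.
ΣM about P: M_P − 15·4.8 − (8.96·1.9)·2.35 − 15·5.8 = 0 → M_P = 199.0 kN·m.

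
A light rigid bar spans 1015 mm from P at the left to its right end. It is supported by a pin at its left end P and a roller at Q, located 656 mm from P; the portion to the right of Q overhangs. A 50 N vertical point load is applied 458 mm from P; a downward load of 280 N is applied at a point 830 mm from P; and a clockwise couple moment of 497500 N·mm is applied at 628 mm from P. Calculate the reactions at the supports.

P_x = 0, P_y = -817.6 N, Q_y = 1148 N

Moments about P: Q_y·656 − 50·458 − 280·830 − 497500 = 0 → Q_y = 752800/656 = 1147.56 ≈ 1148 N.
ΣF_y = 0: P_y + 1147.56 − 50 − 280 = 0 → P_y = -817.6 N.
ΣF_x = 0: no horizontal applied forces, so P_x = 0.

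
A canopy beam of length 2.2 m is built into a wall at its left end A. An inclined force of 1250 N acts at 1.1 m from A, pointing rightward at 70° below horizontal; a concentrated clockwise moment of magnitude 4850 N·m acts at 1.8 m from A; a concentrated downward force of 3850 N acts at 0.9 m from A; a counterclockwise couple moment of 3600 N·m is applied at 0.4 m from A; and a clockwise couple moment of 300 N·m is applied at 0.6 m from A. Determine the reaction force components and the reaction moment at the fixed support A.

ΣF_x = 0: A_x + 1250·cos70° = 0 → A_x = -427.5 N.
ΣF_y = 0: A_y − 1250·sin70° − 3850 = 0 → A_y = 5025 N.
ΣM about A: M_A − 1250·sin70°·1.1 − 4850 − 3850·0.9 + 3600 − 300 = 0 → M_A = 6307 N·m.

A_x = -427.5 N, A_y = 5025 N, M_A = 6307 N·m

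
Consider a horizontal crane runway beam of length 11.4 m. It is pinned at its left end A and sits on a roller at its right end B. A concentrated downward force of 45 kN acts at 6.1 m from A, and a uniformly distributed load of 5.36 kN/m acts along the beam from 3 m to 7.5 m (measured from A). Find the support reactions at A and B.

A_x = 0, A_y = 33.93 kN, B_y = 35.19 kN

Resultant of the distributed load: 5.36 × 4.5 = 24.12 kN at 5.25 m from A.
Taking moments about A: B_y·11.4 − 45·6.1 − (5.36·4.5)·5.25 = 0 → B_y = 401.13/11.4 = 35.1868 ≈ 35.19 kN.
ΣF_y = 0: A_y + 35.1868 − 45 − 5.36·4.5 = 0 → A_y = 33.93 kN.
ΣF_x = 0: no horizontal applied forces, so A_x = 0.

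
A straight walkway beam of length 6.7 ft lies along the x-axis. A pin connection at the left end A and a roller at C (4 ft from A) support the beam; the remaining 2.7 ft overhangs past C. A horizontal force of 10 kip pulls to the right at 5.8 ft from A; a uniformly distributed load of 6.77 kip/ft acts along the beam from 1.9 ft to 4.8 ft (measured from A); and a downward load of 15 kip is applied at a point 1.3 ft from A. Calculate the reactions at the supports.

A_x = -10.00 kip, A_y = 13.32 kip, C_y = 21.32 kip

Resultant of the distributed load: 6.77 × 2.9 = 19.633 kip at 3.35 ft from A.
Taking moments about A: C_y·4 − (6.77·2.9)·3.35 − 15·1.3 = 0 → C_y = 85.27055/4 = 21.3176 ≈ 21.32 kip.
ΣF_y = 0: A_y + 21.3176 − 6.77·2.9 − 15 = 0 → A_y = 13.32 kip.
ΣF_x = 0: A_x + 10 = 0 → A_x = -10.00 kip.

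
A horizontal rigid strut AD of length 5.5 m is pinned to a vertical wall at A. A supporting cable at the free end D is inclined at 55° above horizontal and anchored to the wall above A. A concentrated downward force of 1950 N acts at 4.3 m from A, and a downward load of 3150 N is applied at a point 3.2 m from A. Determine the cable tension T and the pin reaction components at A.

T = 4098 N, A_x = 2351 N, A_y = 1743 N

ΣM about A: T·sin55°·5.5 − 1950·4.3 − 3150·3.2 = 0 → T = 18465/(5.5·0.819152) = 4098.47 ≈ 4098 N.
ΣF_x = 0: A_x − T·cos55° = 0 → A_x = 4098.47 × 0.573576 = 2351 N.
ΣF_y = 0: A_y + T·sin55° − 1950 − 3150 = 0 → A_y = 5100 − 4098.47 × 0.819152 = 1743 N.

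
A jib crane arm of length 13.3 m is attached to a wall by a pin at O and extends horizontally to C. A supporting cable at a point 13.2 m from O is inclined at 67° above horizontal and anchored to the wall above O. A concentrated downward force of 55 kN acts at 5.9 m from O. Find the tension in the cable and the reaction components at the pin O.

ΣM about O: T·sin67°·13.2 − 55·5.9 = 0 → T = 324.5/(13.2·0.920505) = 26.7064 ≈ 26.71 kN.
ΣF_x = 0: O_x − T·cos67° = 0 → O_x = 26.7064 × 0.390731 = 10.44 kN.
ΣF_y = 0: O_y + T·sin67° − 55 = 0 → O_y = 55 − 26.7064 × 0.920505 = 30.42 kN.

T = 26.71 kN, O_x = 10.44 kN, O_y = 30.42 kN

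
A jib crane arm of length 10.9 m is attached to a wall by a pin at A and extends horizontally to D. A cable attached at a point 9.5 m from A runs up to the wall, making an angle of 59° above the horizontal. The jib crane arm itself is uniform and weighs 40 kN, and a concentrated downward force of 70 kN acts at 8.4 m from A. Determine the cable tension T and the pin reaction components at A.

ΣM about A: T·sin59°·9.5 − 40·5.45 − 70·8.4 = 0 → T = 806/(9.5·0.857167) = 98.9797 ≈ 98.98 kN.
ΣF_x = 0: A_x − T·cos59° = 0 → A_x = 98.9797 × 0.515038 = 50.98 kN.
ΣF_y = 0: A_y + T·sin59° − 40 − 70 = 0 → A_y = 110 − 98.9797 × 0.857167 = 25.16 kN.

T = 98.98 kN, A_x = 50.98 kN, A_y = 25.16 kN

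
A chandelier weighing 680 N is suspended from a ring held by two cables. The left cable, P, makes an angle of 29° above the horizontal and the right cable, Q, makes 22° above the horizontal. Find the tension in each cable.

T_P = 811.3 N, T_Q = 765.3 N

ΣF_x = 0: −T_P·cos29° + T_Q·cos22° = 0 → T_Q = 0.943308·T_P.
ΣF_y = 0: T_P·sin29° + T_Q·sin22° = 680.
Substitute: T_P·(0.48481 + 0.943308·0.374607) = 680 → T_P = 811.282 ≈ 811.3 N.
Then T_Q = 0.943308 × 811.282 = 765.3 N.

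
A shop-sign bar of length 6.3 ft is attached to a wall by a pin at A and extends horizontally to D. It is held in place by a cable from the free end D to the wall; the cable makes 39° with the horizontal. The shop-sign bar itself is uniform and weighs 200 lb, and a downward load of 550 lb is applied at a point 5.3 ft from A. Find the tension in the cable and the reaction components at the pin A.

T = 894.1 lb, A_x = 694.9 lb, A_y = 187.3 lb

ΣM about A: T·sin39°·6.3 − 200·3.15 − 550·5.3 = 0 → T = 3545/(6.3·0.62932) = 894.137 ≈ 894.1 lb.
ΣF_x = 0: A_x − T·cos39° = 0 → A_x = 894.137 × 0.777146 = 694.9 lb.
ΣF_y = 0: A_y + T·sin39° − 200 − 550 = 0 → A_y = 750 − 894.137 × 0.62932 = 187.3 lb.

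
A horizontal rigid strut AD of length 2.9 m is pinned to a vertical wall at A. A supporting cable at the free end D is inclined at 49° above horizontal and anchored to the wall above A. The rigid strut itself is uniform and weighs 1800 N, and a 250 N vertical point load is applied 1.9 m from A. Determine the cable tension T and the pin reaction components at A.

T = 1410 N, A_x = 924.7 N, A_y = 986.2 N

ΣM about A: T·sin49°·2.9 − 1800·1.45 − 250·1.9 = 0 → T = 3085/(2.9·0.75471) = 1409.54 ≈ 1410 N.
ΣF_x = 0: A_x − T·cos49° = 0 → A_x = 1409.54 × 0.656059 = 924.7 N.
ΣF_y = 0: A_y + T·sin49° − 1800 − 250 = 0 → A_y = 2050 − 1409.54 × 0.75471 = 986.2 N.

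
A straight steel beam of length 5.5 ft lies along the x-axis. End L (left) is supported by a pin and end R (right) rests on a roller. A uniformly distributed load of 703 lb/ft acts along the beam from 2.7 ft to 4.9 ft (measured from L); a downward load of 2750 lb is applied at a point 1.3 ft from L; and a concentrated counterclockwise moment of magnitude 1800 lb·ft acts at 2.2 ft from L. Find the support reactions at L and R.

Resultant of the distributed load: 703 × 2.2 = 1546.6 lb at 3.8 ft from L.
ΣM about L: R_y·5.5 − (703·2.2)·3.8 − 2750·1.3 + 1800 = 0 → R_y = 7652.08/5.5 = 1391.29 ≈ 1391 lb.
ΣF_y = 0: L_y + 1391.29 − 703·2.2 − 2750 = 0 → L_y = 2905 lb.
ΣF_x = 0: no horizontal applied forces, so L_x = 0.

L_x = 0, L_y = 2905 lb, R_y = 1391 lb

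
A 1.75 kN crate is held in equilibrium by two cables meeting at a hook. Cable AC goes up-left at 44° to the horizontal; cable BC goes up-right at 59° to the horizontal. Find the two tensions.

ΣF_x = 0: −T_AC·cos44° + T_BC·cos59° = 0 → T_BC = 1.39667·T_AC.
ΣF_y = 0: T_AC·sin44° + T_BC·sin59° = 1.75.
Substitute: T_AC·(0.694658 + 1.39667·0.857167) = 1.75 → T_AC = 0.925027 ≈ 0.9250 kN.
Then T_BC = 1.39667 × 0.925027 = 1.292 kN.

T_AC = 0.9250 kN, T_BC = 1.292 kN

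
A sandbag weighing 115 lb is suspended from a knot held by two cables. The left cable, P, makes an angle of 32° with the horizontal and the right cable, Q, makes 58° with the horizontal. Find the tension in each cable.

ΣF_x = 0: −T_P·cos32° + T_Q·cos58° = 0 → T_Q = 1.60033·T_P.
ΣF_y = 0: T_P·sin32° + T_Q·sin58° = 115.
Substitute: T_P·(0.529919 + 1.60033·0.848048) = 115 → T_P = 60.9409 ≈ 60.94 lb.
Then T_Q = 1.60033 × 60.9409 = 97.53 lb.

T_P = 60.94 lb, T_Q = 97.53 lb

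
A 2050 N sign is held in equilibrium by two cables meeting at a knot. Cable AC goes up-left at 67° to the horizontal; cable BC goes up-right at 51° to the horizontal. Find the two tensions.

ΣF_x = 0: −T_AC·cos67° + T_BC·cos51° = 0 → T_BC = 0.620878·T_AC.
ΣF_y = 0: T_AC·sin67° + T_BC·sin51° = 2050.
Substitute: T_AC·(0.920505 + 0.620878·0.777146) = 2050 → T_AC = 1461.14 ≈ 1461 N.
Then T_BC = 0.620878 × 1461.14 = 907.2 N.

T_AC = 1461 N, T_BC = 907.2 N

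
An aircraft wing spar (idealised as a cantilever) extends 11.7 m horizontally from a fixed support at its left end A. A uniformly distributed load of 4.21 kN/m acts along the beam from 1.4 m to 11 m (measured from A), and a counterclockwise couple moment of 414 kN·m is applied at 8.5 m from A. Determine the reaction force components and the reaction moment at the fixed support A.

A_x = 0, A_y = 40.42 kN, M_A = -163.4 kN·m

Resultant of the distributed load: 4.21 × 9.6 = 40.416 kN at 6.2 m from A.
ΣF_x = 0: A_x = 0.
ΣF_y = 0: A_y − 4.21·9.6 = 0 → A_y = 40.42 kN.
ΣM about A: M_A − (4.21·9.6)·6.2 + 414 = 0 → M_A = -163.4 kN·m.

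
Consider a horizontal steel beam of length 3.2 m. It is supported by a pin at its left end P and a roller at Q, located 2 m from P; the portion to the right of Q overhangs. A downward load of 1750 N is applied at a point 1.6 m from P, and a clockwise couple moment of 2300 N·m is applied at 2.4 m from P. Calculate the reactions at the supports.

P_x = 0, P_y = -800.0 N, Q_y = 2550 N

ΣM about P: Q_y·2 − 1750·1.6 − 2300 = 0 → Q_y = 5100/2 = 2550 N.
ΣF_y = 0: P_y + 2550 − 1750 = 0 → P_y = -800.0 N.
ΣF_x = 0: no horizontal applied forces, so P_x = 0.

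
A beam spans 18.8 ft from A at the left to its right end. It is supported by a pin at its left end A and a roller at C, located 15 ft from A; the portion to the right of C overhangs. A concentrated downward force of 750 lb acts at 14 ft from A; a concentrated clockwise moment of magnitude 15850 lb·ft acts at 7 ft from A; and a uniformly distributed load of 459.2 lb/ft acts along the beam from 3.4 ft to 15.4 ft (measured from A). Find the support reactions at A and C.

A_x = 0, A_y = 1051 lb, C_y = 5210 lb

Resultant of the distributed load: 459.2 × 12 = 5510.4 lb at 9.4 ft from A.
ΣM about A: C_y·15 − 750·14 − 15850 − (459.2·12)·9.4 = 0 → C_y = 78147.76/15 = 5209.85 ≈ 5210 lb.
ΣF_y = 0: A_y + 5209.85 − 750 − 459.2·12 = 0 → A_y = 1051 lb.
ΣF_x = 0: no horizontal applied forces, so A_x = 0.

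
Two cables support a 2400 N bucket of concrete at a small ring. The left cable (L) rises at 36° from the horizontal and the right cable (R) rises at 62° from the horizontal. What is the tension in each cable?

T_L = 1138 N, T_R = 1961 N

ΣF_x = 0: −T_L·cos36° + T_R·cos62° = 0 → T_R = 1.72325·T_L.
ΣF_y = 0: T_L·sin36° + T_R·sin62° = 2400.
Substitute: T_L·(0.587785 + 1.72325·0.882948) = 2400 → T_L = 1137.8 ≈ 1138 N.
Then T_R = 1.72325 × 1137.8 = 1961 N.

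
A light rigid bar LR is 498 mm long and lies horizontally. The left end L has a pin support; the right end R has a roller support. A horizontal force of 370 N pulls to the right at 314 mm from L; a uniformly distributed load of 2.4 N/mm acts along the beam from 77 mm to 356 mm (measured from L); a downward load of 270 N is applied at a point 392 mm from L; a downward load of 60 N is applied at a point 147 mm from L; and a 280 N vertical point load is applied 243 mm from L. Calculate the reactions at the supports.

Resultant of the distributed load: 2.4 × 279 = 669.6 N at 216.5 mm from L.
ΣM about L: R_y·498 − (2.4·279)·216.5 − 270·392 − 60·147 − 280·243 = 0 → R_y = 327668.4/498 = 657.969 ≈ 658.0 N.
ΣF_y = 0: L_y + 657.969 − 2.4·279 − 270 − 60 − 280 = 0 → L_y = 621.6 N.
ΣF_x = 0: L_x + 370 = 0 → L_x = -370.0 N.

L_x = -370.0 N, L_y = 621.6 N, R_y = 658.0 N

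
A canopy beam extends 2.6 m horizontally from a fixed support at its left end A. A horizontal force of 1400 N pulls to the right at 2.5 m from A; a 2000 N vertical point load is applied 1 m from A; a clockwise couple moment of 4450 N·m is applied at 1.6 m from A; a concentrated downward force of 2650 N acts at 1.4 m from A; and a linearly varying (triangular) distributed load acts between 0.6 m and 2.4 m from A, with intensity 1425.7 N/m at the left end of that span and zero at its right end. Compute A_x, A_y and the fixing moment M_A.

A_x = -1400 N, A_y = 5933 N, M_A = 11700 N·m

Resultant of the triangular load: ½ × 1425.7 × 1.8 = 1283.13 N, acting at 1.2 m from A (one-third of the span from the peak).
ΣF_x = 0: A_x + 1400 = 0 → A_x = -1400 N.
ΣF_y = 0: A_y − 2000 − 2650 − ½·1425.7·1.8 = 0 → A_y = 5933 N.
ΣM about A: M_A − 2000·1 − 4450 − 2650·1.4 − (½·1425.7·1.8)·1.2 = 0 → M_A = 11700 N·m.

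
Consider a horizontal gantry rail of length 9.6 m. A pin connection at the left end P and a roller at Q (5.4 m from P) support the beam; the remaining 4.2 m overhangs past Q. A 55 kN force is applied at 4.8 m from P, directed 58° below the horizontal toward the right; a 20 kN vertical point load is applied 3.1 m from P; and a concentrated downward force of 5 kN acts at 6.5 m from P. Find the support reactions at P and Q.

Moments about P: Q_y·5.4 − 55·sin58°·4.8 − 20·3.1 − 5·6.5 = 0 → Q_y = 318.385/5.4 = 58.9602 ≈ 58.96 kN.
ΣF_y = 0: P_y + 58.9602 − 55·sin58° − 20 − 5 = 0 → P_y = 12.68 kN.
ΣF_x = 0: P_x + 55·cos58° = 0 → P_x = -29.15 kN.

P_x = -29.15 kN, P_y = 12.68 kN, Q_y = 58.96 kN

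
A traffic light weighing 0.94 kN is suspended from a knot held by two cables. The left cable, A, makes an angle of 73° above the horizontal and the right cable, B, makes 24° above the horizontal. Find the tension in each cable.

ΣF_x = 0: −T_A·cos73° + T_B·cos24° = 0 → T_B = 0.320041·T_A.
ΣF_y = 0: T_A·sin73° + T_B·sin24° = 0.94.
Substitute: T_A·(0.956305 + 0.320041·0.406737) = 0.94 → T_A = 0.865181 ≈ 0.8652 kN.
Then T_B = 0.320041 × 0.865181 = 0.2769 kN.

T_A = 0.8652 kN, T_B = 0.2769 kN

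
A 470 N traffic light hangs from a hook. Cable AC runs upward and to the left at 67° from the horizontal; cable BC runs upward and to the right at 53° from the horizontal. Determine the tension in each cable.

T_AC = 326.6 N, T_BC = 212.1 N

ΣF_x = 0: −T_AC·cos67° + T_BC·cos53° = 0 → T_BC = 0.649255·T_AC.
ΣF_y = 0: T_AC·sin67° + T_BC·sin53° = 470.
Substitute: T_AC·(0.920505 + 0.649255·0.798636) = 470 → T_AC = 326.61 ≈ 326.6 N.
Then T_BC = 0.649255 × 326.61 = 212.1 N.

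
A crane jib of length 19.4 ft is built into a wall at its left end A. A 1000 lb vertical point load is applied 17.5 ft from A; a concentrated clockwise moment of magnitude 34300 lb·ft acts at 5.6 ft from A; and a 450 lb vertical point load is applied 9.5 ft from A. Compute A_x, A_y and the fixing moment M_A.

ΣF_x = 0: A_x = 0.
ΣF_y = 0: A_y − 1000 − 450 = 0 → A_y = 1450 lb.
ΣM about A: M_A − 1000·17.5 − 34300 − 450·9.5 = 0 → M_A = 56080 lb·ft.

A_x = 0, A_y = 1450 lb, M_A = 56080 lb·ft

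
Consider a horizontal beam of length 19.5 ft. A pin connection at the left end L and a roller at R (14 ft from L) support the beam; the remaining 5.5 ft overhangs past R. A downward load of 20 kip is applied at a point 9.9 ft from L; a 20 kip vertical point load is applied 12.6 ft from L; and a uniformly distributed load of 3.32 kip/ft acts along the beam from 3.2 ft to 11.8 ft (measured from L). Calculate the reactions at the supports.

L_x = 0, L_y = 21.11 kip, R_y = 47.44 kip

Resultant of the distributed load: 3.32 × 8.6 = 28.552 kip at 7.5 ft from L.
ΣM about L: R_y·14 − 20·9.9 − 20·12.6 − (3.32·8.6)·7.5 = 0 → R_y = 664.14/14 = 47.4386 ≈ 47.44 kip.
ΣF_y = 0: L_y + 47.4386 − 20 − 20 − 3.32·8.6 = 0 → L_y = 21.11 kip.
ΣF_x = 0: no horizontal applied forces, so L_x = 0.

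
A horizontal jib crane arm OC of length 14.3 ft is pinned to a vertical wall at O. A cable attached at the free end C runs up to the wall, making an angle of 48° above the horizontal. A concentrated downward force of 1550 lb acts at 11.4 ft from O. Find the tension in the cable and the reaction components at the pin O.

ΣM about O: T·sin48°·14.3 − 1550·11.4 = 0 → T = 17670/(14.3·0.743145) = 1662.75 ≈ 1663 lb.
ΣF_x = 0: O_x − T·cos48° = 0 → O_x = 1662.75 × 0.669131 = 1113 lb.
ΣF_y = 0: O_y + T·sin48° − 1550 = 0 → O_y = 1550 − 1662.75 × 0.743145 = 314.3 lb.

T = 1663 lb, O_x = 1113 lb, O_y = 314.3 lb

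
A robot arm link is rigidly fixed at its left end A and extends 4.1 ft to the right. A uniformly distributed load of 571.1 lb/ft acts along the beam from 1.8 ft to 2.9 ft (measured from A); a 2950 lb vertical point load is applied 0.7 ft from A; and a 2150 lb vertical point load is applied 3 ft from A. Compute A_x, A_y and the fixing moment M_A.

A_x = 0, A_y = 5728 lb, M_A = 9991 lb·ft

Resultant of the distributed load: 571.1 × 1.1 = 628.21 lb at 2.35 ft from A.
ΣF_x = 0: A_x = 0.
ΣF_y = 0: A_y − 571.1·1.1 − 2950 − 2150 = 0 → A_y = 5728 lb.
ΣM about A: M_A − (571.1·1.1)·2.35 − 2950·0.7 − 2150·3 = 0 → M_A = 9991 lb·ft.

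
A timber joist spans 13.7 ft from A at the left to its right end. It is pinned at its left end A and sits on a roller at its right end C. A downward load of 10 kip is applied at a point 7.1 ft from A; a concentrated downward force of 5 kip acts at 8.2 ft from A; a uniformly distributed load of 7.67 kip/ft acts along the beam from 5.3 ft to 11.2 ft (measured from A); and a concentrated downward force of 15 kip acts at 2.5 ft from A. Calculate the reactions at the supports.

A_x = 0, A_y = 37.09 kip, C_y = 38.16 kip

Resultant of the distributed load: 7.67 × 5.9 = 45.253 kip at 8.25 ft from A.
Taking moments about A: C_y·13.7 − 10·7.1 − 5·8.2 − (7.67·5.9)·8.25 − 15·2.5 = 0 → C_y = 522.83725/13.7 = 38.1633 ≈ 38.16 kip.
ΣF_y = 0: A_y + 38.1633 − 10 − 5 − 7.67·5.9 − 15 = 0 → A_y = 37.09 kip.
ΣF_x = 0: no horizontal applied forces, so A_x = 0.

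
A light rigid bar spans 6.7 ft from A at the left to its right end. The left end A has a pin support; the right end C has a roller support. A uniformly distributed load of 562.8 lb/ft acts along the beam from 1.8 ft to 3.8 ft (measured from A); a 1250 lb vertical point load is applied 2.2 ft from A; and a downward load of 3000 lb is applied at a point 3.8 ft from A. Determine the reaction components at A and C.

A_x = 0, A_y = 2793 lb, C_y = 2582 lb

Resultant of the distributed load: 562.8 × 2 = 1125.6 lb at 2.8 ft from A.
Taking moments about A: C_y·6.7 − (562.8·2)·2.8 − 1250·2.2 − 3000·3.8 = 0 → C_y = 17301.68/6.7 = 2582.34 ≈ 2582 lb.
ΣF_y = 0: A_y + 2582.34 − 562.8·2 − 1250 − 3000 = 0 → A_y = 2793 lb.
ΣF_x = 0: no horizontal applied forces, so A_x = 0.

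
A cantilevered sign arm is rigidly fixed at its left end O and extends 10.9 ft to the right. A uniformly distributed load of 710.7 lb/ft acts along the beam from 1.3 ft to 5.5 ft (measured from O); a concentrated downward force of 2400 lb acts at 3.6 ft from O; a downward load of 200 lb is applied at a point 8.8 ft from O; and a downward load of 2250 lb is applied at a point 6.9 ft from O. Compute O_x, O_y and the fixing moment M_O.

Resultant of the distributed load: 710.7 × 4.2 = 2984.94 lb at 3.4 ft from O.
ΣF_x = 0: O_x = 0.
ΣF_y = 0: O_y − 710.7·4.2 − 2400 − 200 − 2250 = 0 → O_y = 7835 lb.
ΣM about O: M_O − (710.7·4.2)·3.4 − 2400·3.6 − 200·8.8 − 2250·6.9 = 0 → M_O = 36070 lb·ft.

O_x = 0, O_y = 7835 lb, M_O = 36070 lb·ft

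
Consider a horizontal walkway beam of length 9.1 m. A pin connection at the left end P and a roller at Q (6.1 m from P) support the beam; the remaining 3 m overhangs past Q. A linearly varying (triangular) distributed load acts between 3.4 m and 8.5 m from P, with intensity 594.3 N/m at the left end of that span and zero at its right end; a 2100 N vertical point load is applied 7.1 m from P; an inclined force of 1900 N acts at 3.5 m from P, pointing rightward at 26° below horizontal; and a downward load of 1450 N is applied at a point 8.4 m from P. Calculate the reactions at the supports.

Resultant of the triangular load: ½ × 594.3 × 5.1 = 1515.465 N, acting at 5.1 m from P (one-third of the span from the peak).
Moments about P: Q_y·6.1 − (½·594.3·5.1)·5.1 − 2100·7.1 − 1900·sin26°·3.5 − 1450·8.4 = 0 → Q_y = 37734/6.1 = 6185.9 ≈ 6186 N.
ΣF_y = 0: P_y + 6185.9 − ½·594.3·5.1 − 2100 − 1900·sin26° − 1450 = 0 → P_y = -287.5 N.
ΣF_x = 0: P_x + 1900·cos26° = 0 → P_x = -1708 N.

P_x = -1708 N, P_y = -287.5 N, Q_y = 6186 N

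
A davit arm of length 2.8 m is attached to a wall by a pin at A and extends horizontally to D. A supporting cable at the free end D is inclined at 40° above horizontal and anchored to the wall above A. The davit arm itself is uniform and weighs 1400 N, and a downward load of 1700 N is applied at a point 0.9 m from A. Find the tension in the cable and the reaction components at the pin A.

T = 1939 N, A_x = 1485 N, A_y = 1854 N

ΣM about A: T·sin40°·2.8 − 1400·1.4 − 1700·0.9 = 0 → T = 3490/(2.8·0.642788) = 1939.1 ≈ 1939 N.
ΣF_x = 0: A_x − T·cos40° = 0 → A_x = 1939.1 × 0.766044 = 1485 N.
ΣF_y = 0: A_y + T·sin40° − 1400 − 1700 = 0 → A_y = 3100 − 1939.1 × 0.642788 = 1854 N.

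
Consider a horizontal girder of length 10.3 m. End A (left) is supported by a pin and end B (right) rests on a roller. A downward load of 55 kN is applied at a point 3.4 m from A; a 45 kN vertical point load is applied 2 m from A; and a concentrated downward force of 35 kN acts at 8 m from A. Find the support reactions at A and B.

Moments about A: B_y·10.3 − 55·3.4 − 45·2 − 35·8 = 0 → B_y = 557/10.3 = 54.0777 ≈ 54.08 kN.
ΣF_y = 0: A_y + 54.0777 − 55 − 45 − 35 = 0 → A_y = 80.92 kN.
ΣF_x = 0: no horizontal applied forces, so A_x = 0.

A_x = 0, A_y = 80.92 kN, B_y = 54.08 kN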